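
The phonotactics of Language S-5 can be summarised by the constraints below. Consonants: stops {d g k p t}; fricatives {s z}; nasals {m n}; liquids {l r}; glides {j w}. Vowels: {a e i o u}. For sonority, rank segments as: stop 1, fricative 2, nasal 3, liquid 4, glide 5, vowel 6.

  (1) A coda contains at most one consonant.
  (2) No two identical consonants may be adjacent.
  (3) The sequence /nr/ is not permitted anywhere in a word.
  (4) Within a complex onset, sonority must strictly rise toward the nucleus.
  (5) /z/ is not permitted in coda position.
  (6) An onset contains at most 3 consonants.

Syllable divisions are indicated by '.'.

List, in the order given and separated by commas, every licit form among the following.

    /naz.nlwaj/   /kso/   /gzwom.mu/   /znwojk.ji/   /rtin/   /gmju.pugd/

/naz.nlwaj/ — violates constraint 5: syllable 1 coda contains /z/ → illicit
/kso/ — σ1 onset /ks/ (1→2 rises), coda /∅/ ok → licit
/gzwom.mu/ — violates constraint 2: adjacent identical consonants /mm/ → illicit
/znwojk.ji/ — violates constraint 1: syllable 1 coda /jk/ has 2 consonants (> 1) → illicit
/rtin/ — violates constraint 4: syllable 1 onset /rt/: /r/ (liquid, 4) → /t/ (stop, 1) does not rise → illicit
/gmju.pugd/ — violates constraint 1: syllable 2 coda /gd/ has 2 consonants (> 1) → illicit

/kso/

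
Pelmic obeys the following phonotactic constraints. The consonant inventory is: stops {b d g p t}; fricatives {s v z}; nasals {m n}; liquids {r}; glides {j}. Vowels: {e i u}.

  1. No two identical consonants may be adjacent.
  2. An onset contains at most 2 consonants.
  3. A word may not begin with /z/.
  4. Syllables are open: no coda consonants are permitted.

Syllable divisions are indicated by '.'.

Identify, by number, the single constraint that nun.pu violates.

nun.pu: syllable 1 coda /n/ has 1 consonant (> 0).
This is a violation of constraint 4: "Syllables are open: no coda consonants are permitted."
The remaining constraints (1, 2, 3) are satisfied.

4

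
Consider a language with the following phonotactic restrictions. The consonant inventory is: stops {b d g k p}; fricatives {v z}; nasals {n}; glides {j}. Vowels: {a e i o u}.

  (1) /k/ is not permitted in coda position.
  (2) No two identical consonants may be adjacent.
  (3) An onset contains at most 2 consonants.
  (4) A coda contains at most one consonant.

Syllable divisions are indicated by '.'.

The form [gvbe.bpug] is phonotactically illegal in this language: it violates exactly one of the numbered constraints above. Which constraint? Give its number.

[gvbe.bpug]: syllable 1 onset /gvb/ has 3 consonants (> 2).
This is a violation of constraint 3: "An onset contains at most 2 consonants."
The remaining constraints (1, 2, 4) are satisfied.

3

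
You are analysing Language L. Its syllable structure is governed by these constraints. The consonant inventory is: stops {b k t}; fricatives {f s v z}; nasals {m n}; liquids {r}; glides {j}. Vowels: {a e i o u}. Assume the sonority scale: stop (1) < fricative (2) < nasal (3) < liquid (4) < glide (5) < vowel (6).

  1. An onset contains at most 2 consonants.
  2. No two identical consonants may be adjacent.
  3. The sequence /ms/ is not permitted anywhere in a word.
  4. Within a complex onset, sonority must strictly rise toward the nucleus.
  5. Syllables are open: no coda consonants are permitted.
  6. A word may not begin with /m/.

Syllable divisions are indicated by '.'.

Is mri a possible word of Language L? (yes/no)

mri — violates constraint 6: word begins with /m/ → phonotactically illegal

no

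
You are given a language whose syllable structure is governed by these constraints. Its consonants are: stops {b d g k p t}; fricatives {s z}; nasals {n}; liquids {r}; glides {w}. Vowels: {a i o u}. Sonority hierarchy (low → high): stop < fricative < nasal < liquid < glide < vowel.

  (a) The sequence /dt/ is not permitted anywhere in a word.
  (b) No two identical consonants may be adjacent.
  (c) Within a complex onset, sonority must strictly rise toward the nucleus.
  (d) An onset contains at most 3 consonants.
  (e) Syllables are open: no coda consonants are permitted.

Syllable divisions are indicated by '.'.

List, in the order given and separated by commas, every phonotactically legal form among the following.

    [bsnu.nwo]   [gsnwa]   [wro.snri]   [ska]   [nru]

[bsnu.nwo], [nru]

[bsnu.nwo] — σ1 onset /bsn/ (1→2→3 rises), coda /∅/ ok; σ2 onset /nw/ (3→5 rises), coda /∅/ ok → phonotactically legal
[gsnwa] — violates constraint (d): syllable 1 onset /gsnw/ has 4 consonants (> 3) → phonotactically illegal
[wro.snri] — violates constraint (c): syllable 1 onset /wr/: /w/ (glide, 5) → /r/ (liquid, 4) does not rise → phonotactically illegal
[ska] — violates constraint (c): syllable 1 onset /sk/: /s/ (fricative, 2) → /k/ (stop, 1) does not rise → phonotactically illegal
[nru] — σ1 onset /nr/ (3→4 rises), coda /∅/ ok → phonotactically legal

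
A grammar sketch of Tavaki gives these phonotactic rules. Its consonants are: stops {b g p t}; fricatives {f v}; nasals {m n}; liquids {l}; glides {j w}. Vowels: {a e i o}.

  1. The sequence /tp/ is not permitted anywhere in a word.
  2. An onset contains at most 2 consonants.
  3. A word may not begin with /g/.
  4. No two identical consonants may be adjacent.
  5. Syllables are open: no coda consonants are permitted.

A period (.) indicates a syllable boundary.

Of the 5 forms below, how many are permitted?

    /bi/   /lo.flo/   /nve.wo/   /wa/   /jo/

/bi/ — σ1 onset /b/, coda /∅/ ok → permitted
/lo.flo/ — σ1 onset /l/, coda /∅/ ok; σ2 onset /fl/ (2C), coda /∅/ ok → permitted
/nve.wo/ — σ1 onset /nv/ (2C), coda /∅/ ok; σ2 onset /w/, coda /∅/ ok → permitted
/wa/ — σ1 onset /w/, coda /∅/ ok → permitted
/jo/ — σ1 onset /j/, coda /∅/ ok → permitted
Permitted: /bi/, /lo.flo/, /nve.wo/, /wa/, /jo/ → 5.

5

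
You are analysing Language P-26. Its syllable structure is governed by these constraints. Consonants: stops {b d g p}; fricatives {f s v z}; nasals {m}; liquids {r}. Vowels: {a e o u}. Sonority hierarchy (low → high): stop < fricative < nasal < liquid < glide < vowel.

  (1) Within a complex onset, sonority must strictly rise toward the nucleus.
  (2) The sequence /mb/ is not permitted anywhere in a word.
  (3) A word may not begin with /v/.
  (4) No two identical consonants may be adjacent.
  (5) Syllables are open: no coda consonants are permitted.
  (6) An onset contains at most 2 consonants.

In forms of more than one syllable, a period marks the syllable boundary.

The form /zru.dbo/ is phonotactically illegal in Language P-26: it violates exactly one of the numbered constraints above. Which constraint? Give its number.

1

/zru.dbo/: syllable 2 onset /db/: /d/ (stop, 1) → /b/ (stop, 1) does not rise.
This is a violation of constraint 1: "Within a complex onset, sonority must strictly rise toward the nucleus."
The remaining constraints (2, 3, 4, 5, 6) are satisfied.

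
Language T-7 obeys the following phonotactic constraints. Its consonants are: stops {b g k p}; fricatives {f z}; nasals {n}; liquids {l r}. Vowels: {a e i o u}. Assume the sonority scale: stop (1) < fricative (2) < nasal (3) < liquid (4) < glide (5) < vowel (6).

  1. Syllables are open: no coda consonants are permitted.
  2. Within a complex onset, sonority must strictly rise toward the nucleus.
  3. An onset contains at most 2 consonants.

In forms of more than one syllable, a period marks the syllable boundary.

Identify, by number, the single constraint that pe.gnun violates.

pe.gnun: syllable 2 coda /n/ has 1 consonant (> 0).
This is a violation of constraint 1: "Syllables are open: no coda consonants are permitted."
The remaining constraints (2, 3) are satisfied.

1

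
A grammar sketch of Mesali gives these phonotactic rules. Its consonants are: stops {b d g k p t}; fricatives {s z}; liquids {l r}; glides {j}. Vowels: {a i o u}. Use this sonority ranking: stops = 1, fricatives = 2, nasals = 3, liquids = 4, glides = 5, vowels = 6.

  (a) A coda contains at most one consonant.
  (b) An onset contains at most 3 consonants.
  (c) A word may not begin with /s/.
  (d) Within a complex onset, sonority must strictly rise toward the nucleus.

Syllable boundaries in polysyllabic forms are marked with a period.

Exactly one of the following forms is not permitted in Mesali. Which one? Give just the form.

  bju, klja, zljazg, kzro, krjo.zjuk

bju — σ1 onset /bj/ (1→5 rises), coda /∅/ ok → permitted
klja — σ1 onset /klj/ (1→4→5 rises), coda /∅/ ok → permitted
zljazg — violates constraint (a): syllable 1 coda /zg/ has 2 consonants (> 1) → not permitted
kzro — σ1 onset /kzr/ (1→2→4 rises), coda /∅/ ok → permitted
krjo.zjuk — σ1 onset /krj/ (1→4→5 rises), coda /∅/ ok; σ2 onset /zj/ (2→5 rises), coda /k/ ok → permitted

zljazg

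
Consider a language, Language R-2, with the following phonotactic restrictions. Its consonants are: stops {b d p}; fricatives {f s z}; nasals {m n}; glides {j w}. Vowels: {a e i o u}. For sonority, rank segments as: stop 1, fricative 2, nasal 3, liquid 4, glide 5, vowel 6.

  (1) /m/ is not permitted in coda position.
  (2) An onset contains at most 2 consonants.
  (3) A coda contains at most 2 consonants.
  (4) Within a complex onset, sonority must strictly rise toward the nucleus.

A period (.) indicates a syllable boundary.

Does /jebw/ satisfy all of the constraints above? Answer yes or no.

yes

/jebw/ — σ1 onset /j/, coda /bw/ (2C) ok → well-formed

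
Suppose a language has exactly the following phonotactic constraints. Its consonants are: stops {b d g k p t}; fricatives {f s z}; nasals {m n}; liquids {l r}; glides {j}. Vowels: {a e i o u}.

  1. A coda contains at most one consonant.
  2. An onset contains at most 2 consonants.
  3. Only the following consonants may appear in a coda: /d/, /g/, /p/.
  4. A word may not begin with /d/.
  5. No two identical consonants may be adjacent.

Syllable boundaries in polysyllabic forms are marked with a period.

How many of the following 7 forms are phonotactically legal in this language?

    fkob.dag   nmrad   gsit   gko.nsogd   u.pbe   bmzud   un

1

fkob.dag — violates constraint 3: syllable 1 coda contains /b/, which is not a licensed coda consonant → phonotactically illegal
nmrad — violates constraint 2: syllable 1 onset /nmr/ has 3 consonants (> 2) → phonotactically illegal
gsit — violates constraint 3: syllable 1 coda contains /t/, which is not a licensed coda consonant → phonotactically illegal
gko.nsogd — violates constraint 1: syllable 2 coda /gd/ has 2 consonants (> 1) → phonotactically illegal
u.pbe — σ1 onset /∅/, coda /∅/ ok; σ2 onset /pb/ (2C), coda /∅/ ok → phonotactically legal
bmzud — violates constraint 2: syllable 1 onset /bmz/ has 3 consonants (> 2) → phonotactically illegal
un — violates constraint 3: syllable 1 coda contains /n/, which is not a licensed coda consonant → phonotactically illegal
Phonotactically legal: u.pbe → 1.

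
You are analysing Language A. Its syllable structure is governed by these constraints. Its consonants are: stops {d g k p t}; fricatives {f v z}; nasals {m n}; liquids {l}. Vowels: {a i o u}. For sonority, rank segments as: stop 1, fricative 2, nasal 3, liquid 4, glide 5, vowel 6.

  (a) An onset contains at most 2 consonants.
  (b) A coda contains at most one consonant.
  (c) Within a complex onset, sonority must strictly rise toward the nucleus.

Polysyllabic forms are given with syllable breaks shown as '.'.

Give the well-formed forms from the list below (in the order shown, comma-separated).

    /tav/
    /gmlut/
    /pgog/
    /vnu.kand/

/tav/ — σ1 onset /t/, coda /v/ ok → well-formed
/gmlut/ — violates constraint (a): syllable 1 onset /gml/ has 3 consonants (> 2) → ill-formed
/pgog/ — violates constraint (c): syllable 1 onset /pg/: /p/ (stop, 1) → /g/ (stop, 1) does not rise → ill-formed
/vnu.kand/ — violates constraint (b): syllable 2 coda /nd/ has 2 consonants (> 1) → ill-formed

/tav/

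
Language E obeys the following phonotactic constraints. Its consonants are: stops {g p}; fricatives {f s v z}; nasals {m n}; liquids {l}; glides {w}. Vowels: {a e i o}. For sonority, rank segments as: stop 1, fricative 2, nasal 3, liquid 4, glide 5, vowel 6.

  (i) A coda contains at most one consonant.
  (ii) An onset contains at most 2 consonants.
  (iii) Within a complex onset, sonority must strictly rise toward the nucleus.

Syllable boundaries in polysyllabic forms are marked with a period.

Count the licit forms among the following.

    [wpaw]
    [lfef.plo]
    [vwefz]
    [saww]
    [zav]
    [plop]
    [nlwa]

[wpaw] — violates constraint (iii): syllable 1 onset /wp/: /w/ (glide, 5) → /p/ (stop, 1) does not rise → illicit
[lfef.plo] — violates constraint (iii): syllable 1 onset /lf/: /l/ (liquid, 4) → /f/ (fricative, 2) does not rise → illicit
[vwefz] — violates constraint (i): syllable 1 coda /fz/ has 2 consonants (> 1) → illicit
[saww] — violates constraint (i): syllable 1 coda /ww/ has 2 consonants (> 1) → illicit
[zav] — σ1 onset /z/, coda /v/ ok → licit
[plop] — σ1 onset /pl/ (1→4 rises), coda /p/ ok → licit
[nlwa] — violates constraint (ii): syllable 1 onset /nlw/ has 3 consonants (> 2) → illicit
Licit: [zav], [plop] → 2.

2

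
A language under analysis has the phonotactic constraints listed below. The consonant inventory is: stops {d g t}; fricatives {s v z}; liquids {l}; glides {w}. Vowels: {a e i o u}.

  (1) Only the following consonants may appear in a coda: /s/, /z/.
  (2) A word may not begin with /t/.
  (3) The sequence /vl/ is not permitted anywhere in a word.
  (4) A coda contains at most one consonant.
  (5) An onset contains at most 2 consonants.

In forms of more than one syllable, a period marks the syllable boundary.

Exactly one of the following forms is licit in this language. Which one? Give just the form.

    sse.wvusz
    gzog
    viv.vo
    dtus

sse.wvusz — violates constraint 4: syllable 2 coda /sz/ has 2 consonants (> 1) → illicit
gzog — violates constraint 1: syllable 1 coda contains /g/, which is not a licensed coda consonant → illicit
viv.vo — violates constraint 1: syllable 1 coda contains /v/, which is not a licensed coda consonant → illicit
dtus — σ1 onset /dt/ (2C), coda /s/ ok → licit

dtus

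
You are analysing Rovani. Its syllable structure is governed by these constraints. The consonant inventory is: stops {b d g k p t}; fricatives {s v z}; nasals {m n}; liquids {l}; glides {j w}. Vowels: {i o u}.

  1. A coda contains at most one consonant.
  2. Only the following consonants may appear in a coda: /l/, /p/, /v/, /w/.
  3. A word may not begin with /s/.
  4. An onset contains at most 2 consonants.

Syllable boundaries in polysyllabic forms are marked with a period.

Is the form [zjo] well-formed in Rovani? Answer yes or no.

yes

[zjo] — σ1 onset /zj/ (2C), coda /∅/ ok → well-formed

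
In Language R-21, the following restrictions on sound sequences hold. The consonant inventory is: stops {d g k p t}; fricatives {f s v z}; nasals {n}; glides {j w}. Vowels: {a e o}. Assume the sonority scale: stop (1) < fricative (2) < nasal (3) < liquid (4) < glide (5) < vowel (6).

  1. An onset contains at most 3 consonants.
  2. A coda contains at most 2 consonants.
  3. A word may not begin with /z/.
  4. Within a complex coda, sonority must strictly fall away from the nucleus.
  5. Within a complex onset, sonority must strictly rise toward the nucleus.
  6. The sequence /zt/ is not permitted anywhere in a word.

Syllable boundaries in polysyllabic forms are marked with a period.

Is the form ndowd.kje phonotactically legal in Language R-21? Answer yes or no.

ndowd.kje — violates constraint 5: syllable 1 onset /nd/: /n/ (nasal, 3) → /d/ (stop, 1) does not rise → phonotactically illegal

no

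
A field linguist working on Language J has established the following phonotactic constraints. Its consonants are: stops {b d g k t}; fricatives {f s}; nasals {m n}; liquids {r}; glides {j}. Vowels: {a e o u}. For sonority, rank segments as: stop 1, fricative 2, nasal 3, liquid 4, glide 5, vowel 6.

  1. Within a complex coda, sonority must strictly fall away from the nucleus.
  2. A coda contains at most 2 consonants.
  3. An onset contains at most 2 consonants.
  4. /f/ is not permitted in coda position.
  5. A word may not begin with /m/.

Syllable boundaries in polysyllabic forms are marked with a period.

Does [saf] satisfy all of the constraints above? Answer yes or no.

[saf] — violates constraint 4: syllable 1 coda contains /f/ → phonotactically illegal

no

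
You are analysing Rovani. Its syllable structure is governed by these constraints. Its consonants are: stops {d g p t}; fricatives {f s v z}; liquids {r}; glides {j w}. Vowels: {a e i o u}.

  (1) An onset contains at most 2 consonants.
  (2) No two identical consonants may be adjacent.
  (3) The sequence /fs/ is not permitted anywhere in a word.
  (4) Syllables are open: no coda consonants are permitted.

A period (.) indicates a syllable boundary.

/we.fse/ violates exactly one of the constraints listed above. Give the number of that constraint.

/we.fse/: contains banned sequence /fs/.
This is a violation of constraint 3: "The sequence /fs/ is not permitted anywhere in a word."
The remaining constraints (1, 2, 4) are satisfied.

3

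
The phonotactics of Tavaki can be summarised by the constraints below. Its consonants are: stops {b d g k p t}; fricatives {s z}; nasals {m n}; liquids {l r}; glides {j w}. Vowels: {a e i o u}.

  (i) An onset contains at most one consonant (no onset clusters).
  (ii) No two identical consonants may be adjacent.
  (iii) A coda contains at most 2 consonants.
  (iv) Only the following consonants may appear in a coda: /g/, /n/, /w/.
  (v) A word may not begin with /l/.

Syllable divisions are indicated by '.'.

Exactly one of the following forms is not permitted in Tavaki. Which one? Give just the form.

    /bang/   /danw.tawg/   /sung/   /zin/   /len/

/bang/ — σ1 onset /b/, coda /ng/ (2C) ok → permitted
/danw.tawg/ — σ1 onset /d/, coda /nw/ (2C) ok; σ2 onset /t/, coda /wg/ (2C) ok → permitted
/sung/ — σ1 onset /s/, coda /ng/ (2C) ok → permitted
/zin/ — σ1 onset /z/, coda /n/ ok → permitted
/len/ — violates constraint (v): word begins with /l/ → not permitted

/len/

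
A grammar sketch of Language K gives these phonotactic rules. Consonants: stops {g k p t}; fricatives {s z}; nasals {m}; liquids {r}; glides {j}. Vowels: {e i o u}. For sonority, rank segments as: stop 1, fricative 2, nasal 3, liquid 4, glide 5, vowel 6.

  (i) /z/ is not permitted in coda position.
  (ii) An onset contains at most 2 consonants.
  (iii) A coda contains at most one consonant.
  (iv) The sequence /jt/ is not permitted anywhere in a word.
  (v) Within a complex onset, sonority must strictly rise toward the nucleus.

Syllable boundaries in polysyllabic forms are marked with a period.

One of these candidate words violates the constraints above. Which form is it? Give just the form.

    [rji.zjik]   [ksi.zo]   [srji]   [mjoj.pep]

[rji.zjik] — σ1 onset /rj/ (4→5 rises), coda /∅/ ok; σ2 onset /zj/ (2→5 rises), coda /k/ ok → well-formed
[ksi.zo] — σ1 onset /ks/ (1→2 rises), coda /∅/ ok; σ2 onset /z/, coda /∅/ ok → well-formed
[srji] — violates constraint (ii): syllable 1 onset /srj/ has 3 consonants (> 2) → ill-formed
[mjoj.pep] — σ1 onset /mj/ (3→5 rises), coda /j/ ok; σ2 onset /p/, coda /p/ ok → well-formed

[srji]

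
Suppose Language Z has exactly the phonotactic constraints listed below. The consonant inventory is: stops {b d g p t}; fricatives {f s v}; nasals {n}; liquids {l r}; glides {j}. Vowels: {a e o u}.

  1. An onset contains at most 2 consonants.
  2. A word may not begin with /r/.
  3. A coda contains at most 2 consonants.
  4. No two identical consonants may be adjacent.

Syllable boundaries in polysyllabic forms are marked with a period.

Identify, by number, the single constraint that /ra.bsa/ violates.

2

/ra.bsa/: word begins with /r/.
This is a violation of constraint 2: "A word may not begin with /r/."
The remaining constraints (1, 3, 4) are satisfied.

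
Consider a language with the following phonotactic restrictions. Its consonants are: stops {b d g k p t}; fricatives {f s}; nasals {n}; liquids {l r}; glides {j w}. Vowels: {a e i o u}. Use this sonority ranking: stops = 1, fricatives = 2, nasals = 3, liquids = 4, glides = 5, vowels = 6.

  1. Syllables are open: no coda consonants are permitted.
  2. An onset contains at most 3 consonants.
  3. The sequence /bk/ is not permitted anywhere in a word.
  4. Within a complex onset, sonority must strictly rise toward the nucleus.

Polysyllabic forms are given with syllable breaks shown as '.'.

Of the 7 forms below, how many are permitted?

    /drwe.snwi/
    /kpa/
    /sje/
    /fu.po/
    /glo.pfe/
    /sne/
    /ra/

6

/drwe.snwi/ — σ1 onset /drw/ (1→4→5 rises), coda /∅/ ok; σ2 onset /snw/ (2→3→5 rises), coda /∅/ ok → permitted
/kpa/ — violates constraint 4: syllable 1 onset /kp/: /k/ (stop, 1) → /p/ (stop, 1) does not rise → not permitted
/sje/ — σ1 onset /sj/ (2→5 rises), coda /∅/ ok → permitted
/fu.po/ — σ1 onset /f/, coda /∅/ ok; σ2 onset /p/, coda /∅/ ok → permitted
/glo.pfe/ — σ1 onset /gl/ (1→4 rises), coda /∅/ ok; σ2 onset /pf/ (1→2 rises), coda /∅/ ok → permitted
/sne/ — σ1 onset /sn/ (2→3 rises), coda /∅/ ok → permitted
/ra/ — σ1 onset /r/, coda /∅/ ok → permitted
Permitted: /drwe.snwi/, /sje/, /fu.po/, /glo.pfe/, /sne/, /ra/ → 6.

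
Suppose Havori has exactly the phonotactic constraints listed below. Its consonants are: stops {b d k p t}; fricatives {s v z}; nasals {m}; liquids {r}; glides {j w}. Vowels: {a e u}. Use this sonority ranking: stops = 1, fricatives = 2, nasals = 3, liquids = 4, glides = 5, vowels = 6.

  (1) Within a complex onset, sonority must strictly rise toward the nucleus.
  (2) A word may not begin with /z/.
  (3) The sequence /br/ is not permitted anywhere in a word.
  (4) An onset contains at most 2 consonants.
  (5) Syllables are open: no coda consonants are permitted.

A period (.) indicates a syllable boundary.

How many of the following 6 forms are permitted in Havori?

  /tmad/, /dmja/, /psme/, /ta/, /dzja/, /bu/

/tmad/ — violates constraint 5: syllable 1 coda /d/ has 1 consonant (> 0) → not permitted
/dmja/ — violates constraint 4: syllable 1 onset /dmj/ has 3 consonants (> 2) → not permitted
/psme/ — violates constraint 4: syllable 1 onset /psm/ has 3 consonants (> 2) → not permitted
/ta/ — σ1 onset /t/, coda /∅/ ok → permitted
/dzja/ — violates constraint 4: syllable 1 onset /dzj/ has 3 consonants (> 2) → not permitted
/bu/ — σ1 onset /b/, coda /∅/ ok → permitted
Permitted: /ta/, /bu/ → 2.

2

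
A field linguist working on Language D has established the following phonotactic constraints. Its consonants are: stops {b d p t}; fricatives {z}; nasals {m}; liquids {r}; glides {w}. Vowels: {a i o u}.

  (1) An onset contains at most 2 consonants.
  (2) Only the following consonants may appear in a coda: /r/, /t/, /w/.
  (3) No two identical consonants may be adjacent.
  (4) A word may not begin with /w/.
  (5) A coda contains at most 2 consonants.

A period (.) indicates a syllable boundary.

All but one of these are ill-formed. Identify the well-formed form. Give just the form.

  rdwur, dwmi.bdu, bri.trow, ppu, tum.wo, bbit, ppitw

rdwur — violates constraint 1: syllable 1 onset /rdw/ has 3 consonants (> 2) → ill-formed
dwmi.bdu — violates constraint 1: syllable 1 onset /dwm/ has 3 consonants (> 2) → ill-formed
bri.trow — σ1 onset /br/ (2C), coda /∅/ ok; σ2 onset /tr/ (2C), coda /w/ ok → well-formed
ppu — violates constraint 3: adjacent identical consonants /pp/ → ill-formed
tum.wo — violates constraint 2: syllable 1 coda contains /m/, which is not a licensed coda consonant → ill-formed
bbit — violates constraint 3: adjacent identical consonants /bb/ → ill-formed
ppitw — violates constraint 3: adjacent identical consonants /pp/ → ill-formed

bri.trow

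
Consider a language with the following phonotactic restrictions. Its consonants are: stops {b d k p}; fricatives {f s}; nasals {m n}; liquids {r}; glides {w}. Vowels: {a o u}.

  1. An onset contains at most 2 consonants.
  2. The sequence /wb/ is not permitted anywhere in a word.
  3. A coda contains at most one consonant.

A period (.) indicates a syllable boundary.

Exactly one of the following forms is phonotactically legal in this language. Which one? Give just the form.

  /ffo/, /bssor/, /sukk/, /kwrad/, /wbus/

/ffo/ — σ1 onset /ff/ (2C), coda /∅/ ok → phonotactically legal
/bssor/ — violates constraint 1: syllable 1 onset /bss/ has 3 consonants (> 2) → phonotactically illegal
/sukk/ — violates constraint 3: syllable 1 coda /kk/ has 2 consonants (> 1) → phonotactically illegal
/kwrad/ — violates constraint 1: syllable 1 onset /kwr/ has 3 consonants (> 2) → phonotactically illegal
/wbus/ — violates constraint 2: contains banned sequence /wb/ → phonotactically illegal

/ffo/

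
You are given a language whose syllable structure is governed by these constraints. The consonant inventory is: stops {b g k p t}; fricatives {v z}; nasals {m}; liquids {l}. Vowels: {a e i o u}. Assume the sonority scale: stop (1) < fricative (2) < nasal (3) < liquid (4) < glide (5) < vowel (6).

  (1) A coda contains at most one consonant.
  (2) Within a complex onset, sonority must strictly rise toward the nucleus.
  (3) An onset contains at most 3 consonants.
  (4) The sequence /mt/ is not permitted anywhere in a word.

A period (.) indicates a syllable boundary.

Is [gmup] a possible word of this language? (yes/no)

[gmup] — σ1 onset /gm/ (1→3 rises), coda /p/ ok → licit

yes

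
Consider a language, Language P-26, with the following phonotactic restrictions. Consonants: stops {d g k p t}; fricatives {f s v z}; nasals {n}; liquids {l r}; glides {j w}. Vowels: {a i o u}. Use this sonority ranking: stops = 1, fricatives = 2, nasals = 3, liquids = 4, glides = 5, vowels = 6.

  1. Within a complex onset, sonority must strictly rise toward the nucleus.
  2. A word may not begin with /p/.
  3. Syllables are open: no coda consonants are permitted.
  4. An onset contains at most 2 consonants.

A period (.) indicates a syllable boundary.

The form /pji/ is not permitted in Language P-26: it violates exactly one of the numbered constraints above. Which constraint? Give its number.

2

/pji/: word begins with /p/.
This is a violation of constraint 2: "A word may not begin with /p/."
The remaining constraints (1, 3, 4) are satisfied.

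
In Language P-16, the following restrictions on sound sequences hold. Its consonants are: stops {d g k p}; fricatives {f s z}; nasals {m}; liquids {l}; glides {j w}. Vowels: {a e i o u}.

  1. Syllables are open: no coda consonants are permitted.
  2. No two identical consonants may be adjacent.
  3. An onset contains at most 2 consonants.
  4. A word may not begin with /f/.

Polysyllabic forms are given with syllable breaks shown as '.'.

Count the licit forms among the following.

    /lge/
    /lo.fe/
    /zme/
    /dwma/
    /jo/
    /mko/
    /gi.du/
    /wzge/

/lge/ — σ1 onset /lg/ (2C), coda /∅/ ok → licit
/lo.fe/ — σ1 onset /l/, coda /∅/ ok; σ2 onset /f/, coda /∅/ ok → licit
/zme/ — σ1 onset /zm/ (2C), coda /∅/ ok → licit
/dwma/ — violates constraint 3: syllable 1 onset /dwm/ has 3 consonants (> 2) → illicit
/jo/ — σ1 onset /j/, coda /∅/ ok → licit
/mko/ — σ1 onset /mk/ (2C), coda /∅/ ok → licit
/gi.du/ — σ1 onset /g/, coda /∅/ ok; σ2 onset /d/, coda /∅/ ok → licit
/wzge/ — violates constraint 3: syllable 1 onset /wzg/ has 3 consonants (> 2) → illicit
Licit: /lge/, /lo.fe/, /zme/, /jo/, /mko/, /gi.du/ → 6.

6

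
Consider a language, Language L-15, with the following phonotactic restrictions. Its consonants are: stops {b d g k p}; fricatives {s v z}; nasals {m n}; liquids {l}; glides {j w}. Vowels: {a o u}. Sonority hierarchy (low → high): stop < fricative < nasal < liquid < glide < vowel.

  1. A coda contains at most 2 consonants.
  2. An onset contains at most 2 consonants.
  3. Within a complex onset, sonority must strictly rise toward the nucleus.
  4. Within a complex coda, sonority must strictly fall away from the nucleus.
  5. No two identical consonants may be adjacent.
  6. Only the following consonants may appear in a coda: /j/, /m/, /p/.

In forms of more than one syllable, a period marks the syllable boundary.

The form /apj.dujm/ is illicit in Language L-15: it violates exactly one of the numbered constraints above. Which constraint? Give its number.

4

/apj.dujm/: syllable 1 coda /pj/: /p/ (stop, 1) → /j/ (glide, 5) does not fall.
This is a violation of constraint 4: "Within a complex coda, sonority must strictly fall away from the nucleus."
The remaining constraints (1, 2, 3, 5, 6) are satisfied.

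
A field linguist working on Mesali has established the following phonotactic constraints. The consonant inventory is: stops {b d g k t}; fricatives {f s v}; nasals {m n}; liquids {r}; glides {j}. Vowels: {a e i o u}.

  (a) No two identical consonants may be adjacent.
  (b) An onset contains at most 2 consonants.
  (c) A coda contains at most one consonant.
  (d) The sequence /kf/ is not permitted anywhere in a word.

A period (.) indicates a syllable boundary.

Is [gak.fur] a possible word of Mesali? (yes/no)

[gak.fur] — violates constraint (d): contains banned sequence /kf/ → not permitted

no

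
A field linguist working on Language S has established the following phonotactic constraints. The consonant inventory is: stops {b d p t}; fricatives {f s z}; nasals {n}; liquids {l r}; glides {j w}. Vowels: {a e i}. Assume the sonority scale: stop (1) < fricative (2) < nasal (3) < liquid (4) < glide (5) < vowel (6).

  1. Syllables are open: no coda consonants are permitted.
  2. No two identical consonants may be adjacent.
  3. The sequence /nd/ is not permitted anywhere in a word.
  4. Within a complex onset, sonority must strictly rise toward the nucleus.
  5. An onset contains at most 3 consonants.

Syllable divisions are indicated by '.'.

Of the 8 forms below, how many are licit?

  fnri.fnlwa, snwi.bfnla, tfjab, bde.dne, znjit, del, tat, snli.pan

fnri.fnlwa — violates constraint 5: syllable 2 onset /fnlw/ has 4 consonants (> 3) → illicit
snwi.bfnla — violates constraint 5: syllable 2 onset /bfnl/ has 4 consonants (> 3) → illicit
tfjab — violates constraint 1: syllable 1 coda /b/ has 1 consonant (> 0) → illicit
bde.dne — violates constraint 4: syllable 1 onset /bd/: /b/ (stop, 1) → /d/ (stop, 1) does not rise → illicit
znjit — violates constraint 1: syllable 1 coda /t/ has 1 consonant (> 0) → illicit
del — violates constraint 1: syllable 1 coda /l/ has 1 consonant (> 0) → illicit
tat — violates constraint 1: syllable 1 coda /t/ has 1 consonant (> 0) → illicit
snli.pan — violates constraint 1: syllable 2 coda /n/ has 1 consonant (> 0) → illicit
No form is licit → 0.

0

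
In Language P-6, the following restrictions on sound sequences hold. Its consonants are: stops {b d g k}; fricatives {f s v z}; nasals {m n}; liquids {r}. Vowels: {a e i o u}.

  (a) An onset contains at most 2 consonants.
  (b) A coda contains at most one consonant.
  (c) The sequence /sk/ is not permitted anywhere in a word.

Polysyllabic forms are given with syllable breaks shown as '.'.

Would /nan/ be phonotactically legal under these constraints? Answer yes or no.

yes

/nan/ — σ1 onset /n/, coda /n/ ok → phonotactically legal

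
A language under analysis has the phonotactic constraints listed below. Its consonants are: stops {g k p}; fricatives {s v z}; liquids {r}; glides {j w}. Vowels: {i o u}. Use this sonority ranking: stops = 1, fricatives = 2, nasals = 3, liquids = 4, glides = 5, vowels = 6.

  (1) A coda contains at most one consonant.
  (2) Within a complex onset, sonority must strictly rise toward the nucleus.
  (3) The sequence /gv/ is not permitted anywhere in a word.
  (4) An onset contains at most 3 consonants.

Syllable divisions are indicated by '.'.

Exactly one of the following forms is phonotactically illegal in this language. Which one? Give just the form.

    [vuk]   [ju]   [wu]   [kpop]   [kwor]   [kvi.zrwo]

[vuk] — σ1 onset /v/, coda /k/ ok → phonotactically legal
[ju] — σ1 onset /j/, coda /∅/ ok → phonotactically legal
[wu] — σ1 onset /w/, coda /∅/ ok → phonotactically legal
[kpop] — violates constraint 2: syllable 1 onset /kp/: /k/ (stop, 1) → /p/ (stop, 1) does not rise → phonotactically illegal
[kwor] — σ1 onset /kw/ (1→5 rises), coda /r/ ok → phonotactically legal
[kvi.zrwo] — σ1 onset /kv/ (1→2 rises), coda /∅/ ok; σ2 onset /zrw/ (2→4→5 rises), coda /∅/ ok → phonotactically legal

[kpop]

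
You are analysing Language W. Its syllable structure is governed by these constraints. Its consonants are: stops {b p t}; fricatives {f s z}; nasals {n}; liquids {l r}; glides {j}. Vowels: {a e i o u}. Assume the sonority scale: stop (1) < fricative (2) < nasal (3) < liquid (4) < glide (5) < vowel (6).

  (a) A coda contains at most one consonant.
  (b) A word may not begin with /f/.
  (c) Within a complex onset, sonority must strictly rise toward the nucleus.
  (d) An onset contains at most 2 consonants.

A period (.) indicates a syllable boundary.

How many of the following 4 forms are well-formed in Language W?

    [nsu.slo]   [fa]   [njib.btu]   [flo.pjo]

[nsu.slo] — violates constraint (c): syllable 1 onset /ns/: /n/ (nasal, 3) → /s/ (fricative, 2) does not rise → ill-formed
[fa] — violates constraint (b): word begins with /f/ → ill-formed
[njib.btu] — violates constraint (c): syllable 2 onset /bt/: /b/ (stop, 1) → /t/ (stop, 1) does not rise → ill-formed
[flo.pjo] — violates constraint (b): word begins with /f/ → ill-formed
No form is well-formed → 0.

0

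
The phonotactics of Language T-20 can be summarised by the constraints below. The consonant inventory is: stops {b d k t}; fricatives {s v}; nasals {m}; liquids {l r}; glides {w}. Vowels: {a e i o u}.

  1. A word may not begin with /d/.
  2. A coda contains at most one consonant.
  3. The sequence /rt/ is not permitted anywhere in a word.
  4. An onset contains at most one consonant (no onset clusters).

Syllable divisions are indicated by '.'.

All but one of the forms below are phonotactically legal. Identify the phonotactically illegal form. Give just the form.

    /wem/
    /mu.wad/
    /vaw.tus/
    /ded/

/ded/

/wem/ — σ1 onset /w/, coda /m/ ok → phonotactically legal
/mu.wad/ — σ1 onset /m/, coda /∅/ ok; σ2 onset /w/, coda /d/ ok → phonotactically legal
/vaw.tus/ — σ1 onset /v/, coda /w/ ok; σ2 onset /t/, coda /s/ ok → phonotactically legal
/ded/ — violates constraint 1: word begins with /d/ → phonotactically illegal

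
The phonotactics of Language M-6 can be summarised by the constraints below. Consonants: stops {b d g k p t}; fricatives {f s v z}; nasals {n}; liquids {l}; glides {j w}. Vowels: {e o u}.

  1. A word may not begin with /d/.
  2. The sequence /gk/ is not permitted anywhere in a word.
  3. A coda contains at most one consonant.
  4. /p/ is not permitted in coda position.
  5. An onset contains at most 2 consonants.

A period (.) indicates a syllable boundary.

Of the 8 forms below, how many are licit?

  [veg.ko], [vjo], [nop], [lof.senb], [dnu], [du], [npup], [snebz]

[veg.ko] — violates constraint 2: contains banned sequence /gk/ → illicit
[vjo] — σ1 onset /vj/ (2C), coda /∅/ ok → licit
[nop] — violates constraint 4: syllable 1 coda contains /p/ → illicit
[lof.senb] — violates constraint 3: syllable 2 coda /nb/ has 2 consonants (> 1) → illicit
[dnu] — violates constraint 1: word begins with /d/ → illicit
[du] — violates constraint 1: word begins with /d/ → illicit
[npup] — violates constraint 4: syllable 1 coda contains /p/ → illicit
[snebz] — violates constraint 3: syllable 1 coda /bz/ has 2 consonants (> 1) → illicit
Licit: [vjo] → 1.

1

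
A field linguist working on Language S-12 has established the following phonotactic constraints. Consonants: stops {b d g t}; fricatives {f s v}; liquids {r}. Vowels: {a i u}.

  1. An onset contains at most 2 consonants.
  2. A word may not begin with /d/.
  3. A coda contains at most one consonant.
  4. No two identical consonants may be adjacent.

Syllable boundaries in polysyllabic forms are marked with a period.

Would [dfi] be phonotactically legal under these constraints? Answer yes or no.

no

[dfi] — violates constraint 2: word begins with /d/ → phonotactically illegal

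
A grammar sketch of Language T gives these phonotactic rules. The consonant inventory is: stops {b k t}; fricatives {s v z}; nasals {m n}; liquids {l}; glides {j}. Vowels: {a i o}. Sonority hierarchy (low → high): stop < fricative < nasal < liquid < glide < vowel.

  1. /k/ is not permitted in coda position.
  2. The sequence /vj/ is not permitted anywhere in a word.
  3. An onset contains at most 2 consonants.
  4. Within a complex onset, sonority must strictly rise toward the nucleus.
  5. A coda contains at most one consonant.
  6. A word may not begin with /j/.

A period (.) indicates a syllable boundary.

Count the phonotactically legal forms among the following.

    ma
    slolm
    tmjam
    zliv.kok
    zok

ma — σ1 onset /m/, coda /∅/ ok → phonotactically legal
slolm — violates constraint 5: syllable 1 coda /lm/ has 2 consonants (> 1) → phonotactically illegal
tmjam — violates constraint 3: syllable 1 onset /tmj/ has 3 consonants (> 2) → phonotactically illegal
zliv.kok — violates constraint 1: syllable 2 coda contains /k/ → phonotactically illegal
zok — violates constraint 1: syllable 1 coda contains /k/ → phonotactically illegal
Phonotactically legal: ma → 1.

1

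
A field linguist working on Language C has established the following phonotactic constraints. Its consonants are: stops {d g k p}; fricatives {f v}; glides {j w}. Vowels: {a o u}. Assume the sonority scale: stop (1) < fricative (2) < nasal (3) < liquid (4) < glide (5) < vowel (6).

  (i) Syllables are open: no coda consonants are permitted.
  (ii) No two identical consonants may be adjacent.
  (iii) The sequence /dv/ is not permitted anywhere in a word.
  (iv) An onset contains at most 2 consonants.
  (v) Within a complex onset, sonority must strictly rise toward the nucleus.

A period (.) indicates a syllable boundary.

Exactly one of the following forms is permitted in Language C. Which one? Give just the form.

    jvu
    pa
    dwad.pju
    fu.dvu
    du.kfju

jvu — violates constraint (v): syllable 1 onset /jv/: /j/ (glide, 5) → /v/ (fricative, 2) does not rise → not permitted
pa — σ1 onset /p/, coda /∅/ ok → permitted
dwad.pju — violates constraint (i): syllable 1 coda /d/ has 1 consonant (> 0) → not permitted
fu.dvu — violates constraint (iii): contains banned sequence /dv/ → not permitted
du.kfju — violates constraint (iv): syllable 2 onset /kfj/ has 3 consonants (> 2) → not permitted

pa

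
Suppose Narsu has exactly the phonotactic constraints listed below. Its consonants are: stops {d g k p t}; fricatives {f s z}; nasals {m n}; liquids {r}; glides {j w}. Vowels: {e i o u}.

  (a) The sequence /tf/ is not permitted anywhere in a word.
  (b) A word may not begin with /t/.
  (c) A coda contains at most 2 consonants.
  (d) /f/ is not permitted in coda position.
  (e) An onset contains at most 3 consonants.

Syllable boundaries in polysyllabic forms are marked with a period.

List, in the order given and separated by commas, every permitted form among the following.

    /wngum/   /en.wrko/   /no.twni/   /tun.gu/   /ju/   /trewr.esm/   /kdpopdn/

/wngum/, /en.wrko/, /no.twni/, /ju/

/wngum/ — σ1 onset /wng/ (3C), coda /m/ ok → permitted
/en.wrko/ — σ1 onset /∅/, coda /n/ ok; σ2 onset /wrk/ (3C), coda /∅/ ok → permitted
/no.twni/ — σ1 onset /n/, coda /∅/ ok; σ2 onset /twn/ (3C), coda /∅/ ok → permitted
/tun.gu/ — violates constraint (b): word begins with /t/ → not permitted
/ju/ — σ1 onset /j/, coda /∅/ ok → permitted
/trewr.esm/ — violates constraint (b): word begins with /t/ → not permitted
/kdpopdn/ — violates constraint (c): syllable 1 coda /pdn/ has 3 consonants (> 2) → not permitted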